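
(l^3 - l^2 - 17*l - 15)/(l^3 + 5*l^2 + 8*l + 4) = (l^2 - 2*l - 15)/(l^2 + 4*l + 4)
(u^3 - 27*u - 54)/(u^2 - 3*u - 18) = u + 3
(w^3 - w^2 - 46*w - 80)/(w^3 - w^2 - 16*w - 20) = (w^2 - 3*w - 40)/(w^2 - 3*w - 10)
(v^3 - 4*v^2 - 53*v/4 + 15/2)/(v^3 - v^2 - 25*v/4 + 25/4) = (2*v^2 - 13*v + 6)/(2*v^2 - 7*v + 5)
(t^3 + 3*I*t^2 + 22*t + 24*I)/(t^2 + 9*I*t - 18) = (t^2 - 3*I*t + 4)/(t + 3*I)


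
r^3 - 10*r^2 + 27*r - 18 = (r - 6)*(r - 3)*(r - 1)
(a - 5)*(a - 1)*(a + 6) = a^3 - 31*a + 30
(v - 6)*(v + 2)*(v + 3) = v^3 - v^2 - 24*v - 36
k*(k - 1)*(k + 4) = k^3 + 3*k^2 - 4*k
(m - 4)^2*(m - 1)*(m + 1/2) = m^4 - 17*m^3/2 + 39*m^2/2 - 4*m - 8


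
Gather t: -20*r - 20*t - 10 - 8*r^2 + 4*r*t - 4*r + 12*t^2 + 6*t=-8*r^2 - 24*r + 12*t^2 + t*(4*r - 14) - 10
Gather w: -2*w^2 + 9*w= -2*w^2 + 9*w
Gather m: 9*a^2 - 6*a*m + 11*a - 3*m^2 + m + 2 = 9*a^2 + 11*a - 3*m^2 + m*(1 - 6*a) + 2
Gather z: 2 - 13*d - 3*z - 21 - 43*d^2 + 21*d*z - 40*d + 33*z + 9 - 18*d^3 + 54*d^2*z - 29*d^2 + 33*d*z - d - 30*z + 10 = -18*d^3 - 72*d^2 - 54*d + z*(54*d^2 + 54*d)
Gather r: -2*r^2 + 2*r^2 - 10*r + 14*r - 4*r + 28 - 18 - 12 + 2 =0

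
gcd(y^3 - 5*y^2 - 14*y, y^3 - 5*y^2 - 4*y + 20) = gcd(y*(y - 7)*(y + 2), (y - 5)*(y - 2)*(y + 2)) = y + 2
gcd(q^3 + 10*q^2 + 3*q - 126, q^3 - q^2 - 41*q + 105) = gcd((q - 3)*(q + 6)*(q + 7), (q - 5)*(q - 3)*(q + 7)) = q^2 + 4*q - 21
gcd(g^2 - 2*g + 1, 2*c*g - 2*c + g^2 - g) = g - 1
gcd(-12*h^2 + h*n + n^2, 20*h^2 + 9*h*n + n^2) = 4*h + n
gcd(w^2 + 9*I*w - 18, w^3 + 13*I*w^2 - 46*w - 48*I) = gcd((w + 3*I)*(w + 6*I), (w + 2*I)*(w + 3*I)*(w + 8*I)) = w + 3*I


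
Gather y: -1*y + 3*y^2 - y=3*y^2 - 2*y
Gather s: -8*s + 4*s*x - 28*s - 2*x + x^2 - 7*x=s*(4*x - 36) + x^2 - 9*x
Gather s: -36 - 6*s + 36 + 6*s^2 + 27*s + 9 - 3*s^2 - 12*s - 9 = 3*s^2 + 9*s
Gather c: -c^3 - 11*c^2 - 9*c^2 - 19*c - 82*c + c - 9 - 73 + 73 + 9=-c^3 - 20*c^2 - 100*c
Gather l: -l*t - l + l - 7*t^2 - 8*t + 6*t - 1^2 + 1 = -l*t - 7*t^2 - 2*t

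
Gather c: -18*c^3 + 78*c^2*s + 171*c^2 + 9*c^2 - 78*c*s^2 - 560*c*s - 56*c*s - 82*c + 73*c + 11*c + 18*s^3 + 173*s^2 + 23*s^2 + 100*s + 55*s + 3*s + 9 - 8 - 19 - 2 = -18*c^3 + c^2*(78*s + 180) + c*(-78*s^2 - 616*s + 2) + 18*s^3 + 196*s^2 + 158*s - 20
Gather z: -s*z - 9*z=z*(-s - 9)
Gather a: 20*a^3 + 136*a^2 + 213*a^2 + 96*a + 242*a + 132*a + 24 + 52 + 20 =20*a^3 + 349*a^2 + 470*a + 96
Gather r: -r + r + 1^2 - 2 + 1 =0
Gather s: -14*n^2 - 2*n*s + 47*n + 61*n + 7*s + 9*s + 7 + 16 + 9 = -14*n^2 + 108*n + s*(16 - 2*n) + 32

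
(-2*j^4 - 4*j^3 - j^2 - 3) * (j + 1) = -2*j^5 - 6*j^4 - 5*j^3 - j^2 - 3*j - 3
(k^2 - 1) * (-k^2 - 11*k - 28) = -k^4 - 11*k^3 - 27*k^2 + 11*k + 28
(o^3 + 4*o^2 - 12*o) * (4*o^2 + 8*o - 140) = 4*o^5 + 24*o^4 - 156*o^3 - 656*o^2 + 1680*o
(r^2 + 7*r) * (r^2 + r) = r^4 + 8*r^3 + 7*r^2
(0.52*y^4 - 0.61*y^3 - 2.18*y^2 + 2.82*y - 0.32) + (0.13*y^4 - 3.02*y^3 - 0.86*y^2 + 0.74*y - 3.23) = 0.65*y^4 - 3.63*y^3 - 3.04*y^2 + 3.56*y - 3.55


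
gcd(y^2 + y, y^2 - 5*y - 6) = y + 1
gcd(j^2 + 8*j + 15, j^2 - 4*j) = 1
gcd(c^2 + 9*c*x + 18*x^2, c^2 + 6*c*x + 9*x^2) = c + 3*x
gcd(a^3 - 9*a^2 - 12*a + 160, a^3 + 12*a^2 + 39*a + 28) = a + 4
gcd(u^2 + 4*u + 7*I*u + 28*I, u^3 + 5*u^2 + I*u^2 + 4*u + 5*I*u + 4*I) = u + 4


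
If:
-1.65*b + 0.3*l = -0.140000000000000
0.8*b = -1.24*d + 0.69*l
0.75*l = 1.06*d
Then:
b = 0.05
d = -0.14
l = -0.20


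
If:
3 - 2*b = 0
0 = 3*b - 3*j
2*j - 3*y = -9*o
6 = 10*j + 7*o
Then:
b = 3/2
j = 3/2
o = -9/7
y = -20/7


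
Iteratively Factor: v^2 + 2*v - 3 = (v + 3)*(v - 1)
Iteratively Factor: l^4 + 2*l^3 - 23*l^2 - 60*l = (l)*(l^3 + 2*l^2 - 23*l - 60) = l*(l + 4)*(l^2 - 2*l - 15) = l*(l - 5)*(l + 4)*(l + 3)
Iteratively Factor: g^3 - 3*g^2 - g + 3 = (g + 1)*(g^2 - 4*g + 3) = (g - 3)*(g + 1)*(g - 1)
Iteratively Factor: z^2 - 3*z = (z)*(z - 3)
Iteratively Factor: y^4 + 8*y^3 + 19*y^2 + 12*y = (y + 3)*(y^3 + 5*y^2 + 4*y) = y*(y + 3)*(y^2 + 5*y + 4) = y*(y + 3)*(y + 4)*(y + 1)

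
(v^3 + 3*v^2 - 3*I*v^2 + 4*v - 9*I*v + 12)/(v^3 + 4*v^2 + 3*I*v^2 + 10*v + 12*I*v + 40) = (v^3 + v^2*(3 - 3*I) + v*(4 - 9*I) + 12)/(v^3 + v^2*(4 + 3*I) + v*(10 + 12*I) + 40)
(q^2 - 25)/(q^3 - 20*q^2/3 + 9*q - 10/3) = 3*(q + 5)/(3*q^2 - 5*q + 2)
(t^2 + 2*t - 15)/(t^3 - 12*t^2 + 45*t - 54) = (t + 5)/(t^2 - 9*t + 18)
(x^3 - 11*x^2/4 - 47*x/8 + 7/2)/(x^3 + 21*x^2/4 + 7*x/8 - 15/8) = (4*x^2 - 9*x - 28)/(4*x^2 + 23*x + 15)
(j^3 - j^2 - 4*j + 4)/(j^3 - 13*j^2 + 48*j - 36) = (j^2 - 4)/(j^2 - 12*j + 36)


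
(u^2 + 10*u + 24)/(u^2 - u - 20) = (u + 6)/(u - 5)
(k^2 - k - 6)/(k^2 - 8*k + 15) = (k + 2)/(k - 5)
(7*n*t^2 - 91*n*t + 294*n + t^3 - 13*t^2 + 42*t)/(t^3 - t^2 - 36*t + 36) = (7*n*t - 49*n + t^2 - 7*t)/(t^2 + 5*t - 6)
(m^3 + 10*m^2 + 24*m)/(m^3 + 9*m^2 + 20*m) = (m + 6)/(m + 5)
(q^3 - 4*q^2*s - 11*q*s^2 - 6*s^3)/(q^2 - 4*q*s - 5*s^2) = (q^2 - 5*q*s - 6*s^2)/(q - 5*s)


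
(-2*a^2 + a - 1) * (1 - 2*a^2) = 4*a^4 - 2*a^3 + a - 1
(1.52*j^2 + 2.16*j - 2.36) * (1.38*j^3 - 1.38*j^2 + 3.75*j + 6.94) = 2.0976*j^5 + 0.8832*j^4 - 0.537599999999999*j^3 + 21.9056*j^2 + 6.1404*j - 16.3784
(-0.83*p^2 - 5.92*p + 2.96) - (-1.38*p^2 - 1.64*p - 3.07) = 0.55*p^2 - 4.28*p + 6.03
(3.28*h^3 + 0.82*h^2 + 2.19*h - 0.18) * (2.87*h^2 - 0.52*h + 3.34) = 9.4136*h^5 + 0.6478*h^4 + 16.8141*h^3 + 1.0834*h^2 + 7.4082*h - 0.6012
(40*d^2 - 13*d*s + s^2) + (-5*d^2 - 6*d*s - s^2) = 35*d^2 - 19*d*s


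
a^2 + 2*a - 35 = (a - 5)*(a + 7)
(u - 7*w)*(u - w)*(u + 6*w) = u^3 - 2*u^2*w - 41*u*w^2 + 42*w^3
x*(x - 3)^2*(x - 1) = x^4 - 7*x^3 + 15*x^2 - 9*x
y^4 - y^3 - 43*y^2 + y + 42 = (y - 7)*(y - 1)*(y + 1)*(y + 6)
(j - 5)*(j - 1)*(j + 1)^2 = j^4 - 4*j^3 - 6*j^2 + 4*j + 5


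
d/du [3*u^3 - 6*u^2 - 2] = 3*u*(3*u - 4)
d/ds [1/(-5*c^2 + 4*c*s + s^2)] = 2*(-2*c - s)/(-5*c^2 + 4*c*s + s^2)^2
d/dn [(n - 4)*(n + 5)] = 2*n + 1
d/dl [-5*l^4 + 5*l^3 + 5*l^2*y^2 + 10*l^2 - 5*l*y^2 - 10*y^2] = -20*l^3 + 15*l^2 + 10*l*y^2 + 20*l - 5*y^2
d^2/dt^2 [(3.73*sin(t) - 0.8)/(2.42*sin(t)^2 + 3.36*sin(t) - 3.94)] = (-21.844372*sin(t)^5 + 49.069856*sin(t)^4 - 150.1852*sin(t)^3 - 37.9469120000001*sin(t)^2 + 127.046756*sin(t) + 65.4394240000001)/(2.42*sin(t)^2 + 3.36*sin(t) - 3.94)^3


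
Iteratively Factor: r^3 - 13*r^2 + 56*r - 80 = (r - 4)*(r^2 - 9*r + 20) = (r - 4)^2*(r - 5)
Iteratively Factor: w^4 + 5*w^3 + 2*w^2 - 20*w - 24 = (w + 2)*(w^3 + 3*w^2 - 4*w - 12) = (w + 2)^2*(w^2 + w - 6) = (w + 2)^2*(w + 3)*(w - 2)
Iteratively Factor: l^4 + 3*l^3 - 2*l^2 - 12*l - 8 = (l + 1)*(l^3 + 2*l^2 - 4*l - 8) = (l + 1)*(l + 2)*(l^2 - 4) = (l + 1)*(l + 2)^2*(l - 2)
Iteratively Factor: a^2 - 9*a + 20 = (a - 5)*(a - 4)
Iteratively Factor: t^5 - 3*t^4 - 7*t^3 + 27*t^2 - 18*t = (t + 3)*(t^4 - 6*t^3 + 11*t^2 - 6*t) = (t - 3)*(t + 3)*(t^3 - 3*t^2 + 2*t) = (t - 3)*(t - 1)*(t + 3)*(t^2 - 2*t) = (t - 3)*(t - 2)*(t - 1)*(t + 3)*(t)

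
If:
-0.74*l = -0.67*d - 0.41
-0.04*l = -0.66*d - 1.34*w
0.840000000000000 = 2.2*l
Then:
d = -0.19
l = 0.38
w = 0.11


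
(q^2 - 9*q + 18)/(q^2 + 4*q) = (q^2 - 9*q + 18)/(q*(q + 4))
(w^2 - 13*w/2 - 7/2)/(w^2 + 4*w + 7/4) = 2*(w - 7)/(2*w + 7)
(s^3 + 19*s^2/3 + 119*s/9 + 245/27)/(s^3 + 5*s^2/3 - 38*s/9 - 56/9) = (9*s^2 + 36*s + 35)/(3*(3*s^2 - 2*s - 8))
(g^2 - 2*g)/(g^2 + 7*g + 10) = g*(g - 2)/(g^2 + 7*g + 10)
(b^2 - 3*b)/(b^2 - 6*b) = (b - 3)/(b - 6)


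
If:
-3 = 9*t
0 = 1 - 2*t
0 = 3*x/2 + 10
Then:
No Solution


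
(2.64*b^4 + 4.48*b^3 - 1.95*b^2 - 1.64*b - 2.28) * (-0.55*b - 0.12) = -1.452*b^5 - 2.7808*b^4 + 0.5349*b^3 + 1.136*b^2 + 1.4508*b + 0.2736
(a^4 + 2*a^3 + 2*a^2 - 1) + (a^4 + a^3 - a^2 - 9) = 2*a^4 + 3*a^3 + a^2 - 10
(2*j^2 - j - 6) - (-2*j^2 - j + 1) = 4*j^2 - 7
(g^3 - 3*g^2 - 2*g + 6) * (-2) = -2*g^3 + 6*g^2 + 4*g - 12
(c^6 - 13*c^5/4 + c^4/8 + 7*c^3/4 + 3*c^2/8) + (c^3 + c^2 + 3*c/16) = c^6 - 13*c^5/4 + c^4/8 + 11*c^3/4 + 11*c^2/8 + 3*c/16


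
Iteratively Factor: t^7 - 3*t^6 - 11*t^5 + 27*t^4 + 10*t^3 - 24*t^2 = (t)*(t^6 - 3*t^5 - 11*t^4 + 27*t^3 + 10*t^2 - 24*t) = t*(t + 1)*(t^5 - 4*t^4 - 7*t^3 + 34*t^2 - 24*t) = t*(t - 2)*(t + 1)*(t^4 - 2*t^3 - 11*t^2 + 12*t) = t^2*(t - 2)*(t + 1)*(t^3 - 2*t^2 - 11*t + 12) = t^2*(t - 4)*(t - 2)*(t + 1)*(t^2 + 2*t - 3) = t^2*(t - 4)*(t - 2)*(t + 1)*(t + 3)*(t - 1)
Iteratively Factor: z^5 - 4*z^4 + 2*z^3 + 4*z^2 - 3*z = (z)*(z^4 - 4*z^3 + 2*z^2 + 4*z - 3) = z*(z - 1)*(z^3 - 3*z^2 - z + 3) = z*(z - 1)*(z + 1)*(z^2 - 4*z + 3) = z*(z - 3)*(z - 1)*(z + 1)*(z - 1)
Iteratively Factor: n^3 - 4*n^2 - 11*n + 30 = (n - 5)*(n^2 + n - 6) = (n - 5)*(n + 3)*(n - 2)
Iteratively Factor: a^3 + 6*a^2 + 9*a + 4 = (a + 1)*(a^2 + 5*a + 4) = (a + 1)*(a + 4)*(a + 1)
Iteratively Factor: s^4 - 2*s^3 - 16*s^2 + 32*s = (s + 4)*(s^3 - 6*s^2 + 8*s) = (s - 2)*(s + 4)*(s^2 - 4*s) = s*(s - 2)*(s + 4)*(s - 4)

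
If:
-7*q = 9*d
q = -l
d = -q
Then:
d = 0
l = 0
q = 0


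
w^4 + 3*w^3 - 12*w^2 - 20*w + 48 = (w - 2)^2*(w + 3)*(w + 4)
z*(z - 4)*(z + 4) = z^3 - 16*z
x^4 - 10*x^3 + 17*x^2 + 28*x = x*(x - 7)*(x - 4)*(x + 1)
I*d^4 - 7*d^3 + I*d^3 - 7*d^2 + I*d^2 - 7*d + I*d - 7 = (d - I)*(d + I)*(d + 7*I)*(I*d + I)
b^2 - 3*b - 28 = (b - 7)*(b + 4)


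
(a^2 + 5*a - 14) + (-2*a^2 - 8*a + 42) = -a^2 - 3*a + 28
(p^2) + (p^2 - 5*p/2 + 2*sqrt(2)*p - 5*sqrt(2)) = 2*p^2 - 5*p/2 + 2*sqrt(2)*p - 5*sqrt(2)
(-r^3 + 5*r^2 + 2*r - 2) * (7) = -7*r^3 + 35*r^2 + 14*r - 14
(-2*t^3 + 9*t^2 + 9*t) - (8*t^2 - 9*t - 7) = -2*t^3 + t^2 + 18*t + 7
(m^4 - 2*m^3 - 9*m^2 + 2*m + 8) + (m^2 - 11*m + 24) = m^4 - 2*m^3 - 8*m^2 - 9*m + 32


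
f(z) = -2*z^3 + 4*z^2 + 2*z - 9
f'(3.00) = -28.00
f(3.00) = -21.00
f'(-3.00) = -76.00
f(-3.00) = 75.00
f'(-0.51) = -3.64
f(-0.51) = -8.71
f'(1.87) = -4.02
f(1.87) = -4.35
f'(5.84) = -155.91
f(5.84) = -259.25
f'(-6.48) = -301.78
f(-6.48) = 690.20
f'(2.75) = -21.38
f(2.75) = -14.84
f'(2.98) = -27.44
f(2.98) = -20.45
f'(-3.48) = -98.50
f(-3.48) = 116.77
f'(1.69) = -1.62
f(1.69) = -3.85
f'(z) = -6*z^2 + 8*z + 2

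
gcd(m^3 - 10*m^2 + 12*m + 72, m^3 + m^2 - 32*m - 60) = m^2 - 4*m - 12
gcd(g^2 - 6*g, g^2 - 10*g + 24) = g - 6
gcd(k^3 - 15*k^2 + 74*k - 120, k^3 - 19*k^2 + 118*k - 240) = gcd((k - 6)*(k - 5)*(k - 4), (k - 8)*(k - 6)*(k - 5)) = k^2 - 11*k + 30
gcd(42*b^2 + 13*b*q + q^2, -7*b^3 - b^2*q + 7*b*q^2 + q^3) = 7*b + q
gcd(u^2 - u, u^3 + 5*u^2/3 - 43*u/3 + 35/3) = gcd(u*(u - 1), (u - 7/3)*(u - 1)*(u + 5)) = u - 1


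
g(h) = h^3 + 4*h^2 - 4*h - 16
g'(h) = 3*h^2 + 8*h - 4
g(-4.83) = -16.04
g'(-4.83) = 27.35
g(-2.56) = 3.68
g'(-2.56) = -4.82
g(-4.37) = -5.59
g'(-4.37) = 18.33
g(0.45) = -16.90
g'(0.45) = 0.21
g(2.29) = 7.83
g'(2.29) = 30.05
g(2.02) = 0.48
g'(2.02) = 24.40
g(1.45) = -10.34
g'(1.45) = 13.91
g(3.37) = 54.22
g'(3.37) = 57.03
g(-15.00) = -2431.00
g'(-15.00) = 551.00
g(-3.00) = 5.00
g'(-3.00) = -1.00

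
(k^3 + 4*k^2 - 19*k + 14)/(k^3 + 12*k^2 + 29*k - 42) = (k - 2)/(k + 6)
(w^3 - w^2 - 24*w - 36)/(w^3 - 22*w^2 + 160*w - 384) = (w^2 + 5*w + 6)/(w^2 - 16*w + 64)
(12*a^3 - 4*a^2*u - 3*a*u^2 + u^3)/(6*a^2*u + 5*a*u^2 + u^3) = (6*a^2 - 5*a*u + u^2)/(u*(3*a + u))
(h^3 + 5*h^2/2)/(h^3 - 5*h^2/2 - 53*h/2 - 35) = h^2/(h^2 - 5*h - 14)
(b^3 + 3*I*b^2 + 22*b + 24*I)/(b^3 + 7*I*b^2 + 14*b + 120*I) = (b + I)/(b + 5*I)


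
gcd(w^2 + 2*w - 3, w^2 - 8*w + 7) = w - 1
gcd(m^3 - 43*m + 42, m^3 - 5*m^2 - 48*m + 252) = m^2 + m - 42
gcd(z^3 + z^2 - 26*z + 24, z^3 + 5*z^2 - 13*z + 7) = z - 1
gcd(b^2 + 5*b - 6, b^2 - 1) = b - 1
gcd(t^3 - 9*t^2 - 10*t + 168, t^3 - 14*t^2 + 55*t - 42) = t^2 - 13*t + 42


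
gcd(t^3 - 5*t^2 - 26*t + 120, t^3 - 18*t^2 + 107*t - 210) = t - 6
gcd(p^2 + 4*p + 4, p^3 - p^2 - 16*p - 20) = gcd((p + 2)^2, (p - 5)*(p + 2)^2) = p^2 + 4*p + 4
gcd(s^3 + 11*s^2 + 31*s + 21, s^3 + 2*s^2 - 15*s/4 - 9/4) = s + 3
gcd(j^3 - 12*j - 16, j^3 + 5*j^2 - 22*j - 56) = j^2 - 2*j - 8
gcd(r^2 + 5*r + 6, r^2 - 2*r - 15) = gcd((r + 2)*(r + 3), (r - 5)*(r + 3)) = r + 3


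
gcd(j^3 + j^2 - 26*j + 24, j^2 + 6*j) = j + 6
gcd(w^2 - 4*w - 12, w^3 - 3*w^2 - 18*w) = w - 6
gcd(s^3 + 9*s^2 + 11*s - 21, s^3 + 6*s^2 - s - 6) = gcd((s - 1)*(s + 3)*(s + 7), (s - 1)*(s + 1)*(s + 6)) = s - 1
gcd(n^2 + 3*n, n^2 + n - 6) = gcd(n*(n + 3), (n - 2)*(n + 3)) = n + 3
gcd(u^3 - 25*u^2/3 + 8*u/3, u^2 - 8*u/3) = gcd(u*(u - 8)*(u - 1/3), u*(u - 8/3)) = u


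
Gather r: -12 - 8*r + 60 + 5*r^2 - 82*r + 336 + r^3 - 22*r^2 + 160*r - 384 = r^3 - 17*r^2 + 70*r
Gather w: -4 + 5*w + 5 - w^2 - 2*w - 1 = -w^2 + 3*w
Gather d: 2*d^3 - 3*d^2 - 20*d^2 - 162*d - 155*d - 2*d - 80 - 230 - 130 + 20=2*d^3 - 23*d^2 - 319*d - 420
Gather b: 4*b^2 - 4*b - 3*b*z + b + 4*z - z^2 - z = 4*b^2 + b*(-3*z - 3) - z^2 + 3*z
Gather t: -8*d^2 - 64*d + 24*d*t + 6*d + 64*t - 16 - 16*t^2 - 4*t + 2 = -8*d^2 - 58*d - 16*t^2 + t*(24*d + 60) - 14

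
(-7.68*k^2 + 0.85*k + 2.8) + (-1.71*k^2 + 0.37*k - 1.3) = -9.39*k^2 + 1.22*k + 1.5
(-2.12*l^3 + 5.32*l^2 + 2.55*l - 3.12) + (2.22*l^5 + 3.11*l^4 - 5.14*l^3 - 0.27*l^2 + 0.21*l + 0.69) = 2.22*l^5 + 3.11*l^4 - 7.26*l^3 + 5.05*l^2 + 2.76*l - 2.43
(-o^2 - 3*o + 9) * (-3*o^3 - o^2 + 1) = 3*o^5 + 10*o^4 - 24*o^3 - 10*o^2 - 3*o + 9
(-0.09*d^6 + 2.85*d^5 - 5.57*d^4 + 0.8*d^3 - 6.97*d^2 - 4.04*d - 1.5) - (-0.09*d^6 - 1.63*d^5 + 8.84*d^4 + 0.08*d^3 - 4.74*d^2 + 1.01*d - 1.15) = 4.48*d^5 - 14.41*d^4 + 0.72*d^3 - 2.23*d^2 - 5.05*d - 0.35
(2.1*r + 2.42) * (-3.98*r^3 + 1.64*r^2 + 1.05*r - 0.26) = -8.358*r^4 - 6.1876*r^3 + 6.1738*r^2 + 1.995*r - 0.6292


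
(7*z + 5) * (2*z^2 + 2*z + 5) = 14*z^3 + 24*z^2 + 45*z + 25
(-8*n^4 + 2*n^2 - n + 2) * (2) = -16*n^4 + 4*n^2 - 2*n + 4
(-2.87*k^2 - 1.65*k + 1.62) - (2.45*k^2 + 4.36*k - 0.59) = -5.32*k^2 - 6.01*k + 2.21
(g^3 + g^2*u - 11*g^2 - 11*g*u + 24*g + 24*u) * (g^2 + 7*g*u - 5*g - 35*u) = g^5 + 8*g^4*u - 16*g^4 + 7*g^3*u^2 - 128*g^3*u + 79*g^3 - 112*g^2*u^2 + 632*g^2*u - 120*g^2 + 553*g*u^2 - 960*g*u - 840*u^2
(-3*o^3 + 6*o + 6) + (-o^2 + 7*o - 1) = -3*o^3 - o^2 + 13*o + 5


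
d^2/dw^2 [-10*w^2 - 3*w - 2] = -20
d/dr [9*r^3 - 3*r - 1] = 27*r^2 - 3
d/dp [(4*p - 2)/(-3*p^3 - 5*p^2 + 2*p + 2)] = 2*(12*p^3 + p^2 - 10*p + 6)/(9*p^6 + 30*p^5 + 13*p^4 - 32*p^3 - 16*p^2 + 8*p + 4)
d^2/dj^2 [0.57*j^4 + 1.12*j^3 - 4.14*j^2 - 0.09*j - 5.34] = 6.84*j^2 + 6.72*j - 8.28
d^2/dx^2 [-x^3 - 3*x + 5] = -6*x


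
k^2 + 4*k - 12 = (k - 2)*(k + 6)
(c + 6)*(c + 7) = c^2 + 13*c + 42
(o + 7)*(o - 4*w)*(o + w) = o^3 - 3*o^2*w + 7*o^2 - 4*o*w^2 - 21*o*w - 28*w^2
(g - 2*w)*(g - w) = g^2 - 3*g*w + 2*w^2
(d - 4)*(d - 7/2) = d^2 - 15*d/2 + 14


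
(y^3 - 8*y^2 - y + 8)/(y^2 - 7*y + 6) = (y^2 - 7*y - 8)/(y - 6)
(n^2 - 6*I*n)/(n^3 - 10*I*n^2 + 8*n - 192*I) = n/(n^2 - 4*I*n + 32)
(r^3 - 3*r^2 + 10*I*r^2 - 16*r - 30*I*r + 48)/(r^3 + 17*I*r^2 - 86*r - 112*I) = (r - 3)/(r + 7*I)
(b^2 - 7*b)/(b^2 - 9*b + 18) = b*(b - 7)/(b^2 - 9*b + 18)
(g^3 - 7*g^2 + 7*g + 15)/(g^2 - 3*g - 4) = (g^2 - 8*g + 15)/(g - 4)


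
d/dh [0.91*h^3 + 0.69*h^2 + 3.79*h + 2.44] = 2.73*h^2 + 1.38*h + 3.79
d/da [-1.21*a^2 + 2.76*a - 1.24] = 2.76 - 2.42*a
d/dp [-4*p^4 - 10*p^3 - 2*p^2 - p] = -16*p^3 - 30*p^2 - 4*p - 1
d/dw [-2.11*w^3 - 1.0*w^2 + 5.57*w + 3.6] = -6.33*w^2 - 2.0*w + 5.57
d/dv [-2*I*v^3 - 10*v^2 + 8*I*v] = -6*I*v^2 - 20*v + 8*I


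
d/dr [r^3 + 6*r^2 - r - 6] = 3*r^2 + 12*r - 1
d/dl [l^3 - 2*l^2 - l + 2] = 3*l^2 - 4*l - 1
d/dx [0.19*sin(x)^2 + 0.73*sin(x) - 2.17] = (0.38*sin(x) + 0.73)*cos(x)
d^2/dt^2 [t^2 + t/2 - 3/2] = 2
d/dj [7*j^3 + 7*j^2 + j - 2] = 21*j^2 + 14*j + 1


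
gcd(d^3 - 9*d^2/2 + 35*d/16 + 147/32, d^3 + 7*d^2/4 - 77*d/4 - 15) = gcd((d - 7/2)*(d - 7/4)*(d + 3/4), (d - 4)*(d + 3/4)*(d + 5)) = d + 3/4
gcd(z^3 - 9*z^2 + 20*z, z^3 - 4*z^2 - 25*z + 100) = z^2 - 9*z + 20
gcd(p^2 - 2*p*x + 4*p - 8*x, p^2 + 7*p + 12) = p + 4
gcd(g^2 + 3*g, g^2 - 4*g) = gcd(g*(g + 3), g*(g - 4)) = g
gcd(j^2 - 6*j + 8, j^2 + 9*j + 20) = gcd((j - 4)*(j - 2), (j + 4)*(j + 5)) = 1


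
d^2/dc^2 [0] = 0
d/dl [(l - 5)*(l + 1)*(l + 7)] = 3*l^2 + 6*l - 33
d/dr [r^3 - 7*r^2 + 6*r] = 3*r^2 - 14*r + 6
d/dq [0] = 0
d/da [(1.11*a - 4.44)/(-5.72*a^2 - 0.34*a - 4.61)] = (6.3492*a^2 - 50.7936*a - 6.6267)/(32.7184*a^4 + 3.8896*a^3 + 52.854*a^2 + 3.1348*a + 21.2521)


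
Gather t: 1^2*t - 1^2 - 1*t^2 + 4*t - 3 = -t^2 + 5*t - 4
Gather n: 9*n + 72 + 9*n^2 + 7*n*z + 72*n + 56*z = 9*n^2 + n*(7*z + 81) + 56*z + 72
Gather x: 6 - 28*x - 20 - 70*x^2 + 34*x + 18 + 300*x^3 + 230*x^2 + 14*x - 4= 300*x^3 + 160*x^2 + 20*x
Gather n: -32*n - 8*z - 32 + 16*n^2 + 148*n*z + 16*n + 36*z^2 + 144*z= 16*n^2 + n*(148*z - 16) + 36*z^2 + 136*z - 32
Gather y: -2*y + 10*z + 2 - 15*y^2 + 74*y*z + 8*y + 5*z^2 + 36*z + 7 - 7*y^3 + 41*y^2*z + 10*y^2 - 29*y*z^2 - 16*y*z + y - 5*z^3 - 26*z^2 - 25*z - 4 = -7*y^3 + y^2*(41*z - 5) + y*(-29*z^2 + 58*z + 7) - 5*z^3 - 21*z^2 + 21*z + 5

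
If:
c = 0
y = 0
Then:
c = 0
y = 0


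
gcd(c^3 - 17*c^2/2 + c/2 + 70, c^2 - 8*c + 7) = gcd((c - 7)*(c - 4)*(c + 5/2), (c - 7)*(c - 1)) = c - 7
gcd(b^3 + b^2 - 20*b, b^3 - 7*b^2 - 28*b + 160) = b^2 + b - 20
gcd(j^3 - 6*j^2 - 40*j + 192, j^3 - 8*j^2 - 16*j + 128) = j^2 - 12*j + 32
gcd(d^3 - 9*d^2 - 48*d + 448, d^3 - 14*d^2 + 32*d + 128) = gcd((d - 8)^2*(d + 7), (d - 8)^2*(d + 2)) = d^2 - 16*d + 64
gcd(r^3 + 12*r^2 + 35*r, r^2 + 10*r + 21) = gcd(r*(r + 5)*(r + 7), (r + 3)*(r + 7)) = r + 7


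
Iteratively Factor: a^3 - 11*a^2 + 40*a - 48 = (a - 3)*(a^2 - 8*a + 16) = (a - 4)*(a - 3)*(a - 4)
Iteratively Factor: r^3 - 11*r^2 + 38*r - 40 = (r - 2)*(r^2 - 9*r + 20) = (r - 4)*(r - 2)*(r - 5)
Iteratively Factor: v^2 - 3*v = (v - 3)*(v)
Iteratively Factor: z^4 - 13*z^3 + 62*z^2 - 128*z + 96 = (z - 4)*(z^3 - 9*z^2 + 26*z - 24) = (z - 4)^2*(z^2 - 5*z + 6) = (z - 4)^2*(z - 2)*(z - 3)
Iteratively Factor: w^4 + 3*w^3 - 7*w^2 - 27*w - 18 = (w - 3)*(w^3 + 6*w^2 + 11*w + 6) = (w - 3)*(w + 2)*(w^2 + 4*w + 3) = (w - 3)*(w + 2)*(w + 3)*(w + 1)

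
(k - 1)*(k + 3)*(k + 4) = k^3 + 6*k^2 + 5*k - 12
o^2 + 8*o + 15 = (o + 3)*(o + 5)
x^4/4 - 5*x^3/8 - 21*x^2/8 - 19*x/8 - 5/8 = (x/4 + 1/4)*(x - 5)*(x + 1/2)*(x + 1)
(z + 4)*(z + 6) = z^2 + 10*z + 24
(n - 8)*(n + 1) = n^2 - 7*n - 8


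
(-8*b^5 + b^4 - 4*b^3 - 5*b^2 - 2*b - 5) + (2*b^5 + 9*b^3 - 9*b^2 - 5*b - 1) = -6*b^5 + b^4 + 5*b^3 - 14*b^2 - 7*b - 6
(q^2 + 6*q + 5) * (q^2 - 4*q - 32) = q^4 + 2*q^3 - 51*q^2 - 212*q - 160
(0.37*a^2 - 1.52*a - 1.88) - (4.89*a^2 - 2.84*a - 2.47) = -4.52*a^2 + 1.32*a + 0.59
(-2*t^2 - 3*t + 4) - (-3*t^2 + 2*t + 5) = t^2 - 5*t - 1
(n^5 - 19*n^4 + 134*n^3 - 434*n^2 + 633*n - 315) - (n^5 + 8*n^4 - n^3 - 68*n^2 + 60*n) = -27*n^4 + 135*n^3 - 366*n^2 + 573*n - 315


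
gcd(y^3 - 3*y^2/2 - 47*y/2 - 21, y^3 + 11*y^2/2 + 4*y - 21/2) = y + 7/2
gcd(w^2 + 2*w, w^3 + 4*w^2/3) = w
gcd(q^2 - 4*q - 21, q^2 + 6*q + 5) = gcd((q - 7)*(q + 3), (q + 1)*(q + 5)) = 1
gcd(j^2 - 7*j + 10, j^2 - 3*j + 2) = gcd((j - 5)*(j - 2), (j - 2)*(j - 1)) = j - 2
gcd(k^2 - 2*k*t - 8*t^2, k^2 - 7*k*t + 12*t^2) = -k + 4*t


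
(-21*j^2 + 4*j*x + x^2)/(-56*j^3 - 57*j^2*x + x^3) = (-3*j + x)/(-8*j^2 - 7*j*x + x^2)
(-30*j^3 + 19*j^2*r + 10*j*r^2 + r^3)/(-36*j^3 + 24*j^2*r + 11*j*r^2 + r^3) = (5*j + r)/(6*j + r)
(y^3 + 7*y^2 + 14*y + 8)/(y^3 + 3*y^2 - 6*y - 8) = (y + 2)/(y - 2)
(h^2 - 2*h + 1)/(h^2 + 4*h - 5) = (h - 1)/(h + 5)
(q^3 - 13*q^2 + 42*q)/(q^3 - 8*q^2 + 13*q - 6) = q*(q - 7)/(q^2 - 2*q + 1)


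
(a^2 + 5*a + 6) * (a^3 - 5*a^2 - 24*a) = a^5 - 43*a^3 - 150*a^2 - 144*a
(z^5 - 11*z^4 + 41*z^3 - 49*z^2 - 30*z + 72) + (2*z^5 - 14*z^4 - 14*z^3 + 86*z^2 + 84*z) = 3*z^5 - 25*z^4 + 27*z^3 + 37*z^2 + 54*z + 72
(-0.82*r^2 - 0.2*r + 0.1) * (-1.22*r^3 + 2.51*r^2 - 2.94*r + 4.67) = 1.0004*r^5 - 1.8142*r^4 + 1.7868*r^3 - 2.9904*r^2 - 1.228*r + 0.467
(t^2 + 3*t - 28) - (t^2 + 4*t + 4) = -t - 32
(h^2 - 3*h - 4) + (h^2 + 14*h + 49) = 2*h^2 + 11*h + 45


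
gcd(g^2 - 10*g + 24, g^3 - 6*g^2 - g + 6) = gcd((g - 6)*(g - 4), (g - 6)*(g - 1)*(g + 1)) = g - 6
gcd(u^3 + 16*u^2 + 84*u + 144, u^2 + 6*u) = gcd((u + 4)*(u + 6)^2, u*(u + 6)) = u + 6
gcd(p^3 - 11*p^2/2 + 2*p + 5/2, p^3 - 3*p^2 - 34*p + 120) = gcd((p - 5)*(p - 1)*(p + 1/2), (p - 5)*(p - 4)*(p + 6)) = p - 5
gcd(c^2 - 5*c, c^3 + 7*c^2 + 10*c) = c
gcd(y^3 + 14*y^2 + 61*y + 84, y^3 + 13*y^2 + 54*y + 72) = y^2 + 7*y + 12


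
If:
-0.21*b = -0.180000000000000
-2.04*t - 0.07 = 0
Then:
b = 0.86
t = -0.03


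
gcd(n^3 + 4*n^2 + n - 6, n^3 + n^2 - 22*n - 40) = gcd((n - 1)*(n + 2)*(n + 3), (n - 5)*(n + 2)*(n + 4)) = n + 2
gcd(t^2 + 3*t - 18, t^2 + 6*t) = t + 6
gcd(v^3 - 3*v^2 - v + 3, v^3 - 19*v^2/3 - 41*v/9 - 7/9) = 1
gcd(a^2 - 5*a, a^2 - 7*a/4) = a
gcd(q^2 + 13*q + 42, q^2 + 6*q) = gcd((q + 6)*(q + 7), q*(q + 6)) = q + 6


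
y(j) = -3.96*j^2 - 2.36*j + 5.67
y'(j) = -7.92*j - 2.36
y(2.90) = -34.48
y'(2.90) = -25.33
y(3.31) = -45.53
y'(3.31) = -28.58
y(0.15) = 5.23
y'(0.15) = -3.55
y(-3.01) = -23.10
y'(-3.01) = 21.48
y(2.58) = -26.78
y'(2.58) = -22.79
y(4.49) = -84.76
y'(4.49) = -37.92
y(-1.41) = 1.12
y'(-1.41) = 8.81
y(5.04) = -106.81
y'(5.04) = -42.28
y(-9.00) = -293.85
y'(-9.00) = 68.92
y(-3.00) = -22.89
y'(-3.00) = 21.40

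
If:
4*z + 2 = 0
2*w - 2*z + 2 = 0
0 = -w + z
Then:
No Solution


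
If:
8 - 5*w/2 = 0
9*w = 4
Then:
No Solution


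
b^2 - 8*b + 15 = (b - 5)*(b - 3)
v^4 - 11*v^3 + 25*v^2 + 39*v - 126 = (v - 7)*(v - 3)^2*(v + 2)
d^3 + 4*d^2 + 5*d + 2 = (d + 1)^2*(d + 2)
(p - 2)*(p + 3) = p^2 + p - 6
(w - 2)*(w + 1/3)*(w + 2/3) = w^3 - w^2 - 16*w/9 - 4/9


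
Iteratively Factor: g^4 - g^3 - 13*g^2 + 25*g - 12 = (g - 1)*(g^3 - 13*g + 12) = (g - 3)*(g - 1)*(g^2 + 3*g - 4) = (g - 3)*(g - 1)^2*(g + 4)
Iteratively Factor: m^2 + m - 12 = (m - 3)*(m + 4)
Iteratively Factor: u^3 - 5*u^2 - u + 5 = (u - 5)*(u^2 - 1) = (u - 5)*(u + 1)*(u - 1)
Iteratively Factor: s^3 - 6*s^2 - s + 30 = (s - 5)*(s^2 - s - 6) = (s - 5)*(s + 2)*(s - 3)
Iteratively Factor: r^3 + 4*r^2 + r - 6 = (r + 2)*(r^2 + 2*r - 3) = (r + 2)*(r + 3)*(r - 1)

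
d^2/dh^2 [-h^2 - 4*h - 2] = -2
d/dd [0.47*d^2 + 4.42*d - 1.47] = 0.94*d + 4.42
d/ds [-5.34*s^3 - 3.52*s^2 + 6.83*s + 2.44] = -16.02*s^2 - 7.04*s + 6.83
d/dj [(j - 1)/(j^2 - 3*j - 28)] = (j^2 - 3*j - (j - 1)*(2*j - 3) - 28)/(-j^2 + 3*j + 28)^2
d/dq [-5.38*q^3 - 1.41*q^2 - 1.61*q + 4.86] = -16.14*q^2 - 2.82*q - 1.61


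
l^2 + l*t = l*(l + t)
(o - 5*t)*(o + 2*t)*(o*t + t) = o^3*t - 3*o^2*t^2 + o^2*t - 10*o*t^3 - 3*o*t^2 - 10*t^3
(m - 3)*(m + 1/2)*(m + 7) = m^3 + 9*m^2/2 - 19*m - 21/2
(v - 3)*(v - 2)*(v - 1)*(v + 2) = v^4 - 4*v^3 - v^2 + 16*v - 12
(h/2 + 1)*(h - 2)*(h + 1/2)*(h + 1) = h^4/2 + 3*h^3/4 - 7*h^2/4 - 3*h - 1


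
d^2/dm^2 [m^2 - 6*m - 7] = 2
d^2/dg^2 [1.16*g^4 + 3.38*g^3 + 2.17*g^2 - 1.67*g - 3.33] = 13.92*g^2 + 20.28*g + 4.34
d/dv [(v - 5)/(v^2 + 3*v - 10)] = (v^2 + 3*v - (v - 5)*(2*v + 3) - 10)/(v^2 + 3*v - 10)^2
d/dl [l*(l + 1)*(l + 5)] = 3*l^2 + 12*l + 5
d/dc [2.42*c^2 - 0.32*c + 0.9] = 4.84*c - 0.32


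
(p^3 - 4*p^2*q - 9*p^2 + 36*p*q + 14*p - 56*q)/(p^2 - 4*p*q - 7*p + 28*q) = p - 2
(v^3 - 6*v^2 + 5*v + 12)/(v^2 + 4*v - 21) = (v^2 - 3*v - 4)/(v + 7)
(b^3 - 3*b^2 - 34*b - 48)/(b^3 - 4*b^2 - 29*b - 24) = (b + 2)/(b + 1)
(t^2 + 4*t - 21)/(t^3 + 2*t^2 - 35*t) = (t - 3)/(t*(t - 5))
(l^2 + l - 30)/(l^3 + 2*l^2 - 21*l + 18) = (l - 5)/(l^2 - 4*l + 3)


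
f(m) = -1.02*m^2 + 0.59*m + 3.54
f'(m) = 0.59 - 2.04*m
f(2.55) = -1.59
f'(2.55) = -4.61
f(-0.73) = 2.57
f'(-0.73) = 2.08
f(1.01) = 3.10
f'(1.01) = -1.47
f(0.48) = 3.59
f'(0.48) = -0.39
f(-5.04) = -25.34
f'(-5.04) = 10.87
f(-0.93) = 2.11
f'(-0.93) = 2.49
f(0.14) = 3.60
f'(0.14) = 0.30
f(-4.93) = -24.16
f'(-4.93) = 10.65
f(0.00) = 3.54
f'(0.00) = 0.59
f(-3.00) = -7.41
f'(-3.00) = 6.71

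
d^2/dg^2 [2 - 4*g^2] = -8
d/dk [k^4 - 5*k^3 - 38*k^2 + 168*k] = 4*k^3 - 15*k^2 - 76*k + 168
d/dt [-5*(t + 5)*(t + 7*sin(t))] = -5*t - 5*(t + 5)*(7*cos(t) + 1) - 35*sin(t)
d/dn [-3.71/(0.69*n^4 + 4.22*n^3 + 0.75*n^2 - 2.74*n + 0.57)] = (10.2396*n^3 + 46.9686*n^2 + 5.565*n - 10.1654)/(0.69*n^4 + 4.22*n^3 + 0.75*n^2 - 2.74*n + 0.57)^2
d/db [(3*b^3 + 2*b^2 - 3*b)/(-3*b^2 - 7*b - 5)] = (-9*b^4 - 42*b^3 - 68*b^2 - 20*b + 15)/(9*b^4 + 42*b^3 + 79*b^2 + 70*b + 25)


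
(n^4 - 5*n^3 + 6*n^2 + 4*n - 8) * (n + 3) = n^5 - 2*n^4 - 9*n^3 + 22*n^2 + 4*n - 24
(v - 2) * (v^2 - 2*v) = v^3 - 4*v^2 + 4*v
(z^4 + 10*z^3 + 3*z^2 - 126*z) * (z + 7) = z^5 + 17*z^4 + 73*z^3 - 105*z^2 - 882*z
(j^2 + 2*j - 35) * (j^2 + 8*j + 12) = j^4 + 10*j^3 - 7*j^2 - 256*j - 420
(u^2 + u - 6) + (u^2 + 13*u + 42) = 2*u^2 + 14*u + 36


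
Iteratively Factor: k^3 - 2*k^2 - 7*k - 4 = (k - 4)*(k^2 + 2*k + 1) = (k - 4)*(k + 1)*(k + 1)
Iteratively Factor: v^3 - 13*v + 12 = (v - 3)*(v^2 + 3*v - 4) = (v - 3)*(v - 1)*(v + 4)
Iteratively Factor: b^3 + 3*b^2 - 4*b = (b)*(b^2 + 3*b - 4) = b*(b + 4)*(b - 1)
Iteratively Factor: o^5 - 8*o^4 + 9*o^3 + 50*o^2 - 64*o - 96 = (o + 2)*(o^4 - 10*o^3 + 29*o^2 - 8*o - 48) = (o - 4)*(o + 2)*(o^3 - 6*o^2 + 5*o + 12) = (o - 4)*(o - 3)*(o + 2)*(o^2 - 3*o - 4) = (o - 4)*(o - 3)*(o + 1)*(o + 2)*(o - 4)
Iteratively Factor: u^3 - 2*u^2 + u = (u - 1)*(u^2 - u) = (u - 1)^2*(u)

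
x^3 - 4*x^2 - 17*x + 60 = (x - 5)*(x - 3)*(x + 4)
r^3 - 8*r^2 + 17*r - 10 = (r - 5)*(r - 2)*(r - 1)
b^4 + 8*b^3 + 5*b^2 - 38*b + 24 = (b - 1)^2*(b + 4)*(b + 6)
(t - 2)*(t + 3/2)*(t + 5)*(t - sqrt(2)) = t^4 - sqrt(2)*t^3 + 9*t^3/2 - 9*sqrt(2)*t^2/2 - 11*t^2/2 - 15*t + 11*sqrt(2)*t/2 + 15*sqrt(2)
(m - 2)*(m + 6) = m^2 + 4*m - 12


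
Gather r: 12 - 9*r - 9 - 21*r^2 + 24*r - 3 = -21*r^2 + 15*r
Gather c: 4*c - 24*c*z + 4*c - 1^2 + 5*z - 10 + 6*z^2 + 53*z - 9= c*(8 - 24*z) + 6*z^2 + 58*z - 20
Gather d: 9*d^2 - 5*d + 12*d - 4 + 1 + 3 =9*d^2 + 7*d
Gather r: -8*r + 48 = 48 - 8*r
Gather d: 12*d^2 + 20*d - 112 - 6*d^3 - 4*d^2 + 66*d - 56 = -6*d^3 + 8*d^2 + 86*d - 168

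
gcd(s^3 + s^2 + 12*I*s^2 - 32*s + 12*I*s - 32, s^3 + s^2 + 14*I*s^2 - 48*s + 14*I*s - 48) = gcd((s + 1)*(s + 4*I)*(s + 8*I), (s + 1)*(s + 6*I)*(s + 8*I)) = s^2 + s*(1 + 8*I) + 8*I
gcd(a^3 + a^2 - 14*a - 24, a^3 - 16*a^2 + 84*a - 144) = a - 4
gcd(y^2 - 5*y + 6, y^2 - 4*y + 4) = y - 2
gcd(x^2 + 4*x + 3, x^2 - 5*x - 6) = x + 1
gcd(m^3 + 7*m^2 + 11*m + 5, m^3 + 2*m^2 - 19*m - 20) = m^2 + 6*m + 5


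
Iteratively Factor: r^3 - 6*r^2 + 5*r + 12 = (r + 1)*(r^2 - 7*r + 12) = (r - 3)*(r + 1)*(r - 4)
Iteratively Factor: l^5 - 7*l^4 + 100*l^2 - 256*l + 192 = (l - 3)*(l^4 - 4*l^3 - 12*l^2 + 64*l - 64) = (l - 4)*(l - 3)*(l^3 - 12*l + 16) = (l - 4)*(l - 3)*(l + 4)*(l^2 - 4*l + 4) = (l - 4)*(l - 3)*(l - 2)*(l + 4)*(l - 2)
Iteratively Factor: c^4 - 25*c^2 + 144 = (c + 3)*(c^3 - 3*c^2 - 16*c + 48) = (c - 3)*(c + 3)*(c^2 - 16) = (c - 4)*(c - 3)*(c + 3)*(c + 4)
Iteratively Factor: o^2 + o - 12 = (o - 3)*(o + 4)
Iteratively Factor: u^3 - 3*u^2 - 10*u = (u + 2)*(u^2 - 5*u) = u*(u + 2)*(u - 5)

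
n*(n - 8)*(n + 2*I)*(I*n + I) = I*n^4 - 2*n^3 - 7*I*n^3 + 14*n^2 - 8*I*n^2 + 16*n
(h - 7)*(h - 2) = h^2 - 9*h + 14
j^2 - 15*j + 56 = (j - 8)*(j - 7)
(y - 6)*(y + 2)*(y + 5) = y^3 + y^2 - 32*y - 60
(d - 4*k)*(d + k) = d^2 - 3*d*k - 4*k^2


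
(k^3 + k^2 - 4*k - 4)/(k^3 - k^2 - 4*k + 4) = (k + 1)/(k - 1)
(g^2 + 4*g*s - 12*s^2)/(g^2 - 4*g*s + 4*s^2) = (-g - 6*s)/(-g + 2*s)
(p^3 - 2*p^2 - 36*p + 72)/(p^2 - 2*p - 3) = (-p^3 + 2*p^2 + 36*p - 72)/(-p^2 + 2*p + 3)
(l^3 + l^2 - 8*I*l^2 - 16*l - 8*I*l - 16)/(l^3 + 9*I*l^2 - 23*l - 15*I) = (l^3 + l^2*(1 - 8*I) - 8*l*(2 + I) - 16)/(l^3 + 9*I*l^2 - 23*l - 15*I)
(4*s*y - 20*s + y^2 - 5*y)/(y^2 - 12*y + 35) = (4*s + y)/(y - 7)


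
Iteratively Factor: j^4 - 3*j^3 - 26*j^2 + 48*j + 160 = (j + 2)*(j^3 - 5*j^2 - 16*j + 80) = (j - 5)*(j + 2)*(j^2 - 16) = (j - 5)*(j - 4)*(j + 2)*(j + 4)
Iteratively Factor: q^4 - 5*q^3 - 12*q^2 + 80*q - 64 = (q - 1)*(q^3 - 4*q^2 - 16*q + 64) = (q - 4)*(q - 1)*(q^2 - 16) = (q - 4)^2*(q - 1)*(q + 4)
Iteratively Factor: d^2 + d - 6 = (d + 3)*(d - 2)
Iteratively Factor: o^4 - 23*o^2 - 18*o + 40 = (o - 5)*(o^3 + 5*o^2 + 2*o - 8) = (o - 5)*(o + 2)*(o^2 + 3*o - 4) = (o - 5)*(o - 1)*(o + 2)*(o + 4)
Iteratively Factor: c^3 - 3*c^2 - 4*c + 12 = (c + 2)*(c^2 - 5*c + 6) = (c - 3)*(c + 2)*(c - 2)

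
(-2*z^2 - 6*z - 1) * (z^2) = -2*z^4 - 6*z^3 - z^2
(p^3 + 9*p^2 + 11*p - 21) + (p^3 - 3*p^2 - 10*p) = 2*p^3 + 6*p^2 + p - 21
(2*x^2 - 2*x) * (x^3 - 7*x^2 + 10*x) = 2*x^5 - 16*x^4 + 34*x^3 - 20*x^2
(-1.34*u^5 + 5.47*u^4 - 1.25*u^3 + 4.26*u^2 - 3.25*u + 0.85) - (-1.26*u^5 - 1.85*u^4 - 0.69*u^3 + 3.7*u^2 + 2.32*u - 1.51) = -0.0800000000000001*u^5 + 7.32*u^4 - 0.56*u^3 + 0.56*u^2 - 5.57*u + 2.36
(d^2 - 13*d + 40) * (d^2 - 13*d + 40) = d^4 - 26*d^3 + 249*d^2 - 1040*d + 1600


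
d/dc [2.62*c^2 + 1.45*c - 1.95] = 5.24*c + 1.45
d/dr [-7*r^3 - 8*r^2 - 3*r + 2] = -21*r^2 - 16*r - 3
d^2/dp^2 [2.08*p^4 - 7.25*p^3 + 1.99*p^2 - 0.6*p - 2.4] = 24.96*p^2 - 43.5*p + 3.98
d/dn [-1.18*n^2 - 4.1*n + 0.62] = -2.36*n - 4.1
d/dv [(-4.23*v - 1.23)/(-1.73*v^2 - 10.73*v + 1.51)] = (7.3179*v^2 + 45.3879*v - (3.46*v + 10.73)*(4.23*v + 1.23) - 6.3873)/(1.73*v^2 + 10.73*v - 1.51)^2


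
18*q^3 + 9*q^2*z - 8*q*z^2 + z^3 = (-6*q + z)*(-3*q + z)*(q + z)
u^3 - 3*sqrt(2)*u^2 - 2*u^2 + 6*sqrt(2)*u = u*(u - 2)*(u - 3*sqrt(2))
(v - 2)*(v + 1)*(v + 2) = v^3 + v^2 - 4*v - 4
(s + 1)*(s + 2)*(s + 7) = s^3 + 10*s^2 + 23*s + 14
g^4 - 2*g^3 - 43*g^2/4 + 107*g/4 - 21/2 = (g - 3)*(g - 2)*(g - 1/2)*(g + 7/2)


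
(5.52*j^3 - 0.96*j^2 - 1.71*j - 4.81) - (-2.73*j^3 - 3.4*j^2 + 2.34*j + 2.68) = 8.25*j^3 + 2.44*j^2 - 4.05*j - 7.49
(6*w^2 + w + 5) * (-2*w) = -12*w^3 - 2*w^2 - 10*w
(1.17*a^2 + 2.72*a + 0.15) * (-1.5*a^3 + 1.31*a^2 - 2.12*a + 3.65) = -1.755*a^5 - 2.5473*a^4 + 0.857800000000001*a^3 - 1.2994*a^2 + 9.61*a + 0.5475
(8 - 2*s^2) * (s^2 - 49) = -2*s^4 + 106*s^2 - 392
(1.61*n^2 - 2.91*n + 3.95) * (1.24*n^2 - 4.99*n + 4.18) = 1.9964*n^4 - 11.6423*n^3 + 26.1487*n^2 - 31.8743*n + 16.511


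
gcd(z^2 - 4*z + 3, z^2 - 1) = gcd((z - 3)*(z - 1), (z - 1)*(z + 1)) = z - 1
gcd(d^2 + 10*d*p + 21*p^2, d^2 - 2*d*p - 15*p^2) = d + 3*p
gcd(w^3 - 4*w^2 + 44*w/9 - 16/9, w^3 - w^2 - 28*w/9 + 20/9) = w^2 - 8*w/3 + 4/3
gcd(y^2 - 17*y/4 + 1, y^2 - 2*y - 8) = y - 4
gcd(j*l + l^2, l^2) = l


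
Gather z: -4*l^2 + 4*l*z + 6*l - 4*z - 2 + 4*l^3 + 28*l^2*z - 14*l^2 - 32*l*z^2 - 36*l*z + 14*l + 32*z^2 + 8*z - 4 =4*l^3 - 18*l^2 + 20*l + z^2*(32 - 32*l) + z*(28*l^2 - 32*l + 4) - 6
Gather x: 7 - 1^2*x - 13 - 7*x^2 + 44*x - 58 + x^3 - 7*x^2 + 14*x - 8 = x^3 - 14*x^2 + 57*x - 72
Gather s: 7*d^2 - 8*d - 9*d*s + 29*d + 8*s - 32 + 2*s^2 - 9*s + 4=7*d^2 + 21*d + 2*s^2 + s*(-9*d - 1) - 28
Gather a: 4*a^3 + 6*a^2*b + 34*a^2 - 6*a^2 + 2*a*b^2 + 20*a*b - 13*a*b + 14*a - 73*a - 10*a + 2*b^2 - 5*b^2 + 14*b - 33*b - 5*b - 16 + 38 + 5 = 4*a^3 + a^2*(6*b + 28) + a*(2*b^2 + 7*b - 69) - 3*b^2 - 24*b + 27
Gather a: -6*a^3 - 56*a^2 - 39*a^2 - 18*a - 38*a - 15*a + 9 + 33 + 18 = -6*a^3 - 95*a^2 - 71*a + 60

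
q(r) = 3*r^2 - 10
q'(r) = 6*r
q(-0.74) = -8.36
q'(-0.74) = -4.44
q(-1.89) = 0.72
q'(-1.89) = -11.34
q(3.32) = 23.07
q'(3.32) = 19.92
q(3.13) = 19.39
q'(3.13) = 18.78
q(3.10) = 18.83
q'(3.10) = 18.60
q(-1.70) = -1.33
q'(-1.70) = -10.20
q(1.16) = -5.96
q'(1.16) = 6.96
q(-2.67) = 11.39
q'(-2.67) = -16.02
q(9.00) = 233.00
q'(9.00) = 54.00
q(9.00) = 233.00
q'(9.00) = 54.00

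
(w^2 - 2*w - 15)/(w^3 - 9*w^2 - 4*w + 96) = (w - 5)/(w^2 - 12*w + 32)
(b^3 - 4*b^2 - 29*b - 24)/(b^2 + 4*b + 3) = b - 8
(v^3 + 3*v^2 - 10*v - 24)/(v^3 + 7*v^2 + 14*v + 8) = (v - 3)/(v + 1)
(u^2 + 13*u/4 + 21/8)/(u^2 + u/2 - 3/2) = (u + 7/4)/(u - 1)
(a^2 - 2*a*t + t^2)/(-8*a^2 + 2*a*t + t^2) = (a^2 - 2*a*t + t^2)/(-8*a^2 + 2*a*t + t^2)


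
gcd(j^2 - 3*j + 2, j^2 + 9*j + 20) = 1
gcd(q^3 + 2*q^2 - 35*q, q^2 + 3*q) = q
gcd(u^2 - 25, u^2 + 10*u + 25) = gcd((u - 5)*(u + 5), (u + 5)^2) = u + 5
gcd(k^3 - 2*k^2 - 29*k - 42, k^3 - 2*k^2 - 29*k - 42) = k^3 - 2*k^2 - 29*k - 42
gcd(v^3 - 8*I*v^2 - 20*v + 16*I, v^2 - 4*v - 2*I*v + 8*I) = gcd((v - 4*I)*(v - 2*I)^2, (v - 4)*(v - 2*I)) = v - 2*I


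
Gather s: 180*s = 180*s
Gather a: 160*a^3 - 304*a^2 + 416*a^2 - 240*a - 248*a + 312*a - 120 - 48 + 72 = 160*a^3 + 112*a^2 - 176*a - 96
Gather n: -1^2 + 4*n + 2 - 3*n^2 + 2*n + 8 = -3*n^2 + 6*n + 9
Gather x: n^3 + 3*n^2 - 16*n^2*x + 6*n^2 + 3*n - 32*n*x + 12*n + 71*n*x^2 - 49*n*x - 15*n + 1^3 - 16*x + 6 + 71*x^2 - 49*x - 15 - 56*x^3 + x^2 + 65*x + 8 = n^3 + 9*n^2 - 56*x^3 + x^2*(71*n + 72) + x*(-16*n^2 - 81*n)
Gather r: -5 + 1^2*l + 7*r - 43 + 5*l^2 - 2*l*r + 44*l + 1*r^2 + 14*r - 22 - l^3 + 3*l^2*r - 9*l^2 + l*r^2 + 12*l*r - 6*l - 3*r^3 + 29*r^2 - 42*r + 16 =-l^3 - 4*l^2 + 39*l - 3*r^3 + r^2*(l + 30) + r*(3*l^2 + 10*l - 21) - 54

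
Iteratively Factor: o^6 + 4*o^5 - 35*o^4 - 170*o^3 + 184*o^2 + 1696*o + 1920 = (o + 4)*(o^5 - 35*o^3 - 30*o^2 + 304*o + 480) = (o + 4)^2*(o^4 - 4*o^3 - 19*o^2 + 46*o + 120) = (o - 5)*(o + 4)^2*(o^3 + o^2 - 14*o - 24) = (o - 5)*(o + 3)*(o + 4)^2*(o^2 - 2*o - 8) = (o - 5)*(o + 2)*(o + 3)*(o + 4)^2*(o - 4)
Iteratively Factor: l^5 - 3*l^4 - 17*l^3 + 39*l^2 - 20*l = (l - 1)*(l^4 - 2*l^3 - 19*l^2 + 20*l) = (l - 5)*(l - 1)*(l^3 + 3*l^2 - 4*l) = (l - 5)*(l - 1)^2*(l^2 + 4*l) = l*(l - 5)*(l - 1)^2*(l + 4)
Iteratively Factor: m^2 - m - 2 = (m - 2)*(m + 1)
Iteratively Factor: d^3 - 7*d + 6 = (d - 2)*(d^2 + 2*d - 3) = (d - 2)*(d + 3)*(d - 1)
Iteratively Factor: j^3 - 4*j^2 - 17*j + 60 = (j + 4)*(j^2 - 8*j + 15) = (j - 3)*(j + 4)*(j - 5)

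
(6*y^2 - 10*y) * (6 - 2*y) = -12*y^3 + 56*y^2 - 60*y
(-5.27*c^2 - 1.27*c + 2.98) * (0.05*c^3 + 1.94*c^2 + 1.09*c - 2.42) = -0.2635*c^5 - 10.2873*c^4 - 8.0591*c^3 + 17.1503*c^2 + 6.3216*c - 7.2116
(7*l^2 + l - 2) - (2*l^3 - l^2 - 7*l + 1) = -2*l^3 + 8*l^2 + 8*l - 3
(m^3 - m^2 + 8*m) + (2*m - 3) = m^3 - m^2 + 10*m - 3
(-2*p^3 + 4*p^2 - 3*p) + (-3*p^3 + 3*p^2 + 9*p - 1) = -5*p^3 + 7*p^2 + 6*p - 1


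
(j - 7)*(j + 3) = j^2 - 4*j - 21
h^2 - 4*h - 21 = (h - 7)*(h + 3)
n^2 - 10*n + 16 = (n - 8)*(n - 2)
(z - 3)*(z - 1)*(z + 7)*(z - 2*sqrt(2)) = z^4 - 2*sqrt(2)*z^3 + 3*z^3 - 25*z^2 - 6*sqrt(2)*z^2 + 21*z + 50*sqrt(2)*z - 42*sqrt(2)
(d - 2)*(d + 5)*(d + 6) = d^3 + 9*d^2 + 8*d - 60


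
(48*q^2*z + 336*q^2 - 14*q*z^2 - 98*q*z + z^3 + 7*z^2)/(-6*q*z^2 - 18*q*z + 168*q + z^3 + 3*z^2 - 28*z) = (-8*q + z)/(z - 4)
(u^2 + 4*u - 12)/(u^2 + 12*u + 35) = (u^2 + 4*u - 12)/(u^2 + 12*u + 35)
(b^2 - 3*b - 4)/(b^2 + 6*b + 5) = (b - 4)/(b + 5)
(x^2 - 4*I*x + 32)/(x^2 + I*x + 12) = (x - 8*I)/(x - 3*I)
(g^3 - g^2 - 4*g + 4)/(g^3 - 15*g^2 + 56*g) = (g^3 - g^2 - 4*g + 4)/(g*(g^2 - 15*g + 56))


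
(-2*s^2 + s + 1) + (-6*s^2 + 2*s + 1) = -8*s^2 + 3*s + 2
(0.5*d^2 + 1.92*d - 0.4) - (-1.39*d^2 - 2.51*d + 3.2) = 1.89*d^2 + 4.43*d - 3.6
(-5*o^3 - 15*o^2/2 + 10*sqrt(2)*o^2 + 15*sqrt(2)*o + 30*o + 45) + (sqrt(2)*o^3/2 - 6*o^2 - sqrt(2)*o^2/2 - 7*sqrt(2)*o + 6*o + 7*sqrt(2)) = -5*o^3 + sqrt(2)*o^3/2 - 27*o^2/2 + 19*sqrt(2)*o^2/2 + 8*sqrt(2)*o + 36*o + 7*sqrt(2) + 45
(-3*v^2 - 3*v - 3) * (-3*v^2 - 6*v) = 9*v^4 + 27*v^3 + 27*v^2 + 18*v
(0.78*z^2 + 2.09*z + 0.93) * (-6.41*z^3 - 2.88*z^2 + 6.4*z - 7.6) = -4.9998*z^5 - 15.6433*z^4 - 6.9885*z^3 + 4.7696*z^2 - 9.932*z - 7.068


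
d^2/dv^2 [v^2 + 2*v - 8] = 2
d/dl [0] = 0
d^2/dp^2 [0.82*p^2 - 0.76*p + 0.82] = 1.64000000000000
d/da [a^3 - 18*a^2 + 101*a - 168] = 3*a^2 - 36*a + 101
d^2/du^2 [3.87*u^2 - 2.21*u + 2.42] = 7.74000000000000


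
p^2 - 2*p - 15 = (p - 5)*(p + 3)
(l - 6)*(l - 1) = l^2 - 7*l + 6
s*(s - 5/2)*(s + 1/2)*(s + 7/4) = s^4 - s^3/4 - 19*s^2/4 - 35*s/16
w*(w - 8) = w^2 - 8*w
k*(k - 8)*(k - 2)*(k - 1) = k^4 - 11*k^3 + 26*k^2 - 16*k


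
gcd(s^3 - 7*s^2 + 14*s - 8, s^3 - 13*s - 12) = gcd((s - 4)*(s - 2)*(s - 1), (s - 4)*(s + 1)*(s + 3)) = s - 4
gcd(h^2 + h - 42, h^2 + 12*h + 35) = h + 7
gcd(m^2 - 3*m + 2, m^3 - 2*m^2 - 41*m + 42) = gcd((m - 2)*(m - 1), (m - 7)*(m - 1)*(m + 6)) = m - 1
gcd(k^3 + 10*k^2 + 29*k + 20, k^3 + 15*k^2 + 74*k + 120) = k^2 + 9*k + 20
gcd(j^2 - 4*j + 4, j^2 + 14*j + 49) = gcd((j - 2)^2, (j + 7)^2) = 1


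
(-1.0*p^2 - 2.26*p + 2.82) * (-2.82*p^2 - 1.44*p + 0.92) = 2.82*p^4 + 7.8132*p^3 - 5.618*p^2 - 6.14*p + 2.5944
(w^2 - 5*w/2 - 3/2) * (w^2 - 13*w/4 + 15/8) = w^4 - 23*w^3/4 + 17*w^2/2 + 3*w/16 - 45/16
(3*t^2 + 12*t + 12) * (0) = 0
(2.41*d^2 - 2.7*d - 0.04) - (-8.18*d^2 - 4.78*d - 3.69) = 10.59*d^2 + 2.08*d + 3.65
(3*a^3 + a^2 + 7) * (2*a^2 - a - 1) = 6*a^5 - a^4 - 4*a^3 + 13*a^2 - 7*a - 7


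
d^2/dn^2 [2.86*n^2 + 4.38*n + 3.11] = 5.72000000000000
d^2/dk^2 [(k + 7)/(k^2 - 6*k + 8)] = 2*(4*(k - 3)^2*(k + 7) - (3*k + 1)*(k^2 - 6*k + 8))/(k^2 - 6*k + 8)^3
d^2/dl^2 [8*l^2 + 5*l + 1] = 16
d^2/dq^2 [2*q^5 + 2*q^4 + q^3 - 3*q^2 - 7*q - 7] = 40*q^3 + 24*q^2 + 6*q - 6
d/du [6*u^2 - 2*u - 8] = 12*u - 2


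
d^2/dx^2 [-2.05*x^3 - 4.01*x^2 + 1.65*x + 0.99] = -12.3*x - 8.02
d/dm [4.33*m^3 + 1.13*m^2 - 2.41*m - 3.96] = 12.99*m^2 + 2.26*m - 2.41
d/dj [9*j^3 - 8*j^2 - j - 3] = 27*j^2 - 16*j - 1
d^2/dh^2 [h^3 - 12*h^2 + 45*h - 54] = 6*h - 24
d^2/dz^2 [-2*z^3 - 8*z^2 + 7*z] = -12*z - 16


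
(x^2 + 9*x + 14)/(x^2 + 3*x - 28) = (x + 2)/(x - 4)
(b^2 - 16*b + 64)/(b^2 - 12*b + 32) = (b - 8)/(b - 4)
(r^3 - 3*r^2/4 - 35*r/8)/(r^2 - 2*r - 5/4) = r*(4*r + 7)/(2*(2*r + 1))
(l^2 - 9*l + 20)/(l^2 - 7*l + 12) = (l - 5)/(l - 3)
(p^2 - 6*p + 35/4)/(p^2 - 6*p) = (p^2 - 6*p + 35/4)/(p*(p - 6))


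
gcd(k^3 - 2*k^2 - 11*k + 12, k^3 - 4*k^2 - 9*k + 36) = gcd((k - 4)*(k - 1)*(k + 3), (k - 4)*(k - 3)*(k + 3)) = k^2 - k - 12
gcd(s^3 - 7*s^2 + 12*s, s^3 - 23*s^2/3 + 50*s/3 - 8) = s^2 - 7*s + 12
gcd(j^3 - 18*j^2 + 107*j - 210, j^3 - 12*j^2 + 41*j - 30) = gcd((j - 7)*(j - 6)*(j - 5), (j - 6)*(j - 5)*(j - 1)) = j^2 - 11*j + 30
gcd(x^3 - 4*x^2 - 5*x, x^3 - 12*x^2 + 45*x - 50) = x - 5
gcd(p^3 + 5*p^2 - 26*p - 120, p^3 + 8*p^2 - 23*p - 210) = p^2 + p - 30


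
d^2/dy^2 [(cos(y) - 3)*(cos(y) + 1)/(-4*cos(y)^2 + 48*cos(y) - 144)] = (-241*cos(y)/4 + 21*cos(2*y) + 5*cos(3*y)/4 + 18)/(2*(cos(y) - 6)^4)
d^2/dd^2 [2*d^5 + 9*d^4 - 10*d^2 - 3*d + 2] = 40*d^3 + 108*d^2 - 20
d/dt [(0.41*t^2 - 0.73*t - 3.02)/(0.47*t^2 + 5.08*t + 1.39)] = (2.4259*t^2 + 3.9786*t + 14.3269)/(0.2209*t^4 + 4.7752*t^3 + 27.113*t^2 + 14.1224*t + 1.9321)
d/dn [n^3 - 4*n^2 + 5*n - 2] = 3*n^2 - 8*n + 5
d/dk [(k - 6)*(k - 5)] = 2*k - 11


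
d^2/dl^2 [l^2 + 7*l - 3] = 2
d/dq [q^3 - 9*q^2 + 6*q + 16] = 3*q^2 - 18*q + 6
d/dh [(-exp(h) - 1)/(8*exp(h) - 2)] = 5*exp(h)/(2*(4*exp(h) - 1)^2)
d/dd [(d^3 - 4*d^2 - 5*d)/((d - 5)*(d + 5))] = (d^2 + 10*d + 5)/(d^2 + 10*d + 25)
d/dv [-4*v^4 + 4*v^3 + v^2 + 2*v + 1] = -16*v^3 + 12*v^2 + 2*v + 2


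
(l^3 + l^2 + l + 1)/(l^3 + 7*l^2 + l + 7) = (l + 1)/(l + 7)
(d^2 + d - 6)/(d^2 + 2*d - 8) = (d + 3)/(d + 4)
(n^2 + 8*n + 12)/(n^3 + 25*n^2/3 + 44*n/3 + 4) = 3/(3*n + 1)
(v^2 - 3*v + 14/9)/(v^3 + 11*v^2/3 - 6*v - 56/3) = (v - 2/3)/(v^2 + 6*v + 8)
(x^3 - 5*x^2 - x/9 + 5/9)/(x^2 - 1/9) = x - 5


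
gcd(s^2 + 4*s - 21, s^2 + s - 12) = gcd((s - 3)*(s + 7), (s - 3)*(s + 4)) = s - 3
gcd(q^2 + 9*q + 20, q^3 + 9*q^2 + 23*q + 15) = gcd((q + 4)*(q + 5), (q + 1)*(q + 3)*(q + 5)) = q + 5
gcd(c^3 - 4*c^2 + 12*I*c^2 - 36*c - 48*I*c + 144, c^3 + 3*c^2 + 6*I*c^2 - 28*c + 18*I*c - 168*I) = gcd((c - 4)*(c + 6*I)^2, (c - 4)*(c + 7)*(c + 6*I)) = c^2 + c*(-4 + 6*I) - 24*I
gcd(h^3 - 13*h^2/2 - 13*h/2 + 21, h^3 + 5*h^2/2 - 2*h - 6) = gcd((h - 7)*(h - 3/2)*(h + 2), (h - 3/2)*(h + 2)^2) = h^2 + h/2 - 3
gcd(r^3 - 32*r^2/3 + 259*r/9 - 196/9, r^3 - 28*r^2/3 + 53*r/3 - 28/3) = r^2 - 25*r/3 + 28/3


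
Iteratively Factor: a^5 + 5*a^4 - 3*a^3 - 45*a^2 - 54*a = (a + 2)*(a^4 + 3*a^3 - 9*a^2 - 27*a) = (a + 2)*(a + 3)*(a^3 - 9*a) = (a + 2)*(a + 3)^2*(a^2 - 3*a) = (a - 3)*(a + 2)*(a + 3)^2*(a)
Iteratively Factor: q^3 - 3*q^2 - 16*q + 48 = (q - 4)*(q^2 + q - 12) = (q - 4)*(q - 3)*(q + 4)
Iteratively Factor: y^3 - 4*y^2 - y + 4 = (y - 4)*(y^2 - 1) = (y - 4)*(y + 1)*(y - 1)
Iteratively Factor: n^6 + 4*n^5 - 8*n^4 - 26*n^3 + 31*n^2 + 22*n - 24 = (n + 4)*(n^5 - 8*n^3 + 6*n^2 + 7*n - 6) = (n - 1)*(n + 4)*(n^4 + n^3 - 7*n^2 - n + 6) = (n - 2)*(n - 1)*(n + 4)*(n^3 + 3*n^2 - n - 3) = (n - 2)*(n - 1)^2*(n + 4)*(n^2 + 4*n + 3) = (n - 2)*(n - 1)^2*(n + 3)*(n + 4)*(n + 1)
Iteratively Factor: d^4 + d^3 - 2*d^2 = (d)*(d^3 + d^2 - 2*d) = d*(d + 2)*(d^2 - d) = d^2*(d + 2)*(d - 1)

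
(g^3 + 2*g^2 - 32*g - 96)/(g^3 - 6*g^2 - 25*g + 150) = (g^2 + 8*g + 16)/(g^2 - 25)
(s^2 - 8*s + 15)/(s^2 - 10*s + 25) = (s - 3)/(s - 5)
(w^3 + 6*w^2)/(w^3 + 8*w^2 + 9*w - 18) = w^2/(w^2 + 2*w - 3)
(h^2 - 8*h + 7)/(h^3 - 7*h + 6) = (h - 7)/(h^2 + h - 6)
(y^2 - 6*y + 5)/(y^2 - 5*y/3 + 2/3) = 3*(y - 5)/(3*y - 2)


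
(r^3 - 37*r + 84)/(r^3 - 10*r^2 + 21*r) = (r^2 + 3*r - 28)/(r*(r - 7))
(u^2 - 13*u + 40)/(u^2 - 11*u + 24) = (u - 5)/(u - 3)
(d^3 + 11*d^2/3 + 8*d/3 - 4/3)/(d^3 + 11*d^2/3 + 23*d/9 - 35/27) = 9*(d^2 + 4*d + 4)/(9*d^2 + 36*d + 35)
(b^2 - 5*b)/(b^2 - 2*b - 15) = b/(b + 3)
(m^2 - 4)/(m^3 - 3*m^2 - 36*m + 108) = (m^2 - 4)/(m^3 - 3*m^2 - 36*m + 108)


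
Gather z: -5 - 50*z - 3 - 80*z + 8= -130*z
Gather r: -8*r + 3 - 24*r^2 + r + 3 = -24*r^2 - 7*r + 6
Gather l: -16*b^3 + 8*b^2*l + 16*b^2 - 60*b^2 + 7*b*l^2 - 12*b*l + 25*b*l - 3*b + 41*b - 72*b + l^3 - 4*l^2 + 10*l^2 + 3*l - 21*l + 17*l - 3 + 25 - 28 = -16*b^3 - 44*b^2 - 34*b + l^3 + l^2*(7*b + 6) + l*(8*b^2 + 13*b - 1) - 6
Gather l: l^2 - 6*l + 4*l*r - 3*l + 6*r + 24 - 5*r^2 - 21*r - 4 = l^2 + l*(4*r - 9) - 5*r^2 - 15*r + 20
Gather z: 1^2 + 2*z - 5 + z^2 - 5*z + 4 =z^2 - 3*z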